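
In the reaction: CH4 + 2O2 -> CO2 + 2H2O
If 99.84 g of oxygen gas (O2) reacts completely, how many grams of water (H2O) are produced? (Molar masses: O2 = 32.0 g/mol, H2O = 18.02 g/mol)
Moles of O2 = 99.84 g ÷ 32.0 g/mol = 3.12 mol
Mole ratio: 2 mol H2O / 2 mol O2
Moles of H2O = 3.12 × (2/2) = 3.12 mol
Mass of H2O = 3.12 mol × 18.02 g/mol = 56.22 g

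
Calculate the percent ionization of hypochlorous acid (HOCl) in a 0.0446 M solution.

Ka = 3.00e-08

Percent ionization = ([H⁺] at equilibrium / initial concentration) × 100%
Percent ionization = 0.082%

Let x = [H⁺]. Ka = x²/(C - x) ⇒ x² + (3.00e-08)x - (3.00e-08)(0.0446) = 0. x = 3.6564e-05. Percent = (3.6564e-05/0.0446) × 100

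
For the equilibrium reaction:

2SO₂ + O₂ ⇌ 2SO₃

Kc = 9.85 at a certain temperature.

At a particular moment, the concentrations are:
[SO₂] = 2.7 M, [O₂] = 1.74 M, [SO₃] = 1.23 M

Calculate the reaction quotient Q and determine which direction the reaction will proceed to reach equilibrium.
Q = 0.119, Q < K, reaction proceeds forward (toward products)

Q = ([SO₃]^2) / ([SO₂]^2 × [O₂])
  = ((1.23)^2) / ((2.7)^2·(1.74)) = 1.5129/12.685 = 0.1193
Since Q = 0.1193 < Kc = 9.85, the reaction proceeds forward (toward products) to reach equilibrium.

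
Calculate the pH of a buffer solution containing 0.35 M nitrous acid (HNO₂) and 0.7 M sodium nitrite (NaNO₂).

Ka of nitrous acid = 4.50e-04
pH = 3.65

pKa = -log(4.50e-04) = 3.35. pH = pKa + log([A⁻]/[HA]) = 3.35 + log(0.7/0.35)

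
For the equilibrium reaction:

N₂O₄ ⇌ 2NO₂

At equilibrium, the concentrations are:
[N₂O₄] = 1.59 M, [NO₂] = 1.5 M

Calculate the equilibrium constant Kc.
K_c = 1.4151

Kc = ([NO₂]^2) / ([N₂O₄])
   = ((1.5)^2) / ((1.59))
   = 2.25 / 1.59 = 1.4151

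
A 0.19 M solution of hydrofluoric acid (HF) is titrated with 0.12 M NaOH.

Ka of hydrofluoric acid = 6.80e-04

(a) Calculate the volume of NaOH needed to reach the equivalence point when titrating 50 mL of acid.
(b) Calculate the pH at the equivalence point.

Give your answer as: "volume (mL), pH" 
V = 79.2 mL, pH = 8.02

(a) At equivalence: moles acid = moles base.
moles acid = 0.19 × 0.05 = 0.0095 mol; V_NaOH = 0.0095/0.12 = 0.07917 L = 79.2 mL.
(b) At equivalence, all acid → conjugate base A⁻ at [A⁻] = 0.0095/0.1292 = 0.07355 M.
Kb = Kw/Ka = 1.0e-14/6.80e-04 = 1.471e-11; [OH⁻] = √(Kb·[A⁻]) = 1.040e-06; pOH = 5.98; pH = 14 − pOH = 8.02.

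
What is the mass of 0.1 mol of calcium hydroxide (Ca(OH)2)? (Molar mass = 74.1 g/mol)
Mass = 0.1 mol × 74.1 g/mol = 7.41 g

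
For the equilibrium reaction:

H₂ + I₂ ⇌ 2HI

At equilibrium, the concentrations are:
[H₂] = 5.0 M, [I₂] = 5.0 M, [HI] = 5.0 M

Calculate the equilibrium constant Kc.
K_c = 1.0000

Kc = ([HI]^2) / ([H₂] × [I₂])
   = ((5.0)^2) / ((5.0)·(5.0))
   = 25 / 25 = 1.0000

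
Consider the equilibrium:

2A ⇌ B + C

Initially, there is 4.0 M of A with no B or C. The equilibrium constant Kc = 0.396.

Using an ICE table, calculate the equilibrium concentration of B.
[B] = 1.114 M

ICE: [A] = 4.0 − 2x, [B] = [C] = x.
Kc = x²/(4.0 − 2x)² = 0.396 ⇒ √Kc = x/(4.0 − 2x).
x = √0.396·4.0/(1 + 2√0.396) = 0.62929·4.0/2.2586 = 1.1145.
[B] = x = 1.114 M.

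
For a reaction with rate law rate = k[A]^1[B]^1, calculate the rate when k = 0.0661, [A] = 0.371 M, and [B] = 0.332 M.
0.008142 M/s

rate = k·[A]^1·[B]^1 = 0.0661·(0.371)^1·(0.332)^1 = 0.0661·0.371·0.332 = 0.008142 M/s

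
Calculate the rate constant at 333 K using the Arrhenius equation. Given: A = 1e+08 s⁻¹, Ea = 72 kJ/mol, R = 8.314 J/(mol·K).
5.08e-04 s⁻¹

k = A·exp(-Ea/(R·T)) = 1e+08·exp(-72000/(8.314·333)) = 1e+08·exp(-26.0063) = 1e+08·5.0771e-12 = 5.08e-04 s⁻¹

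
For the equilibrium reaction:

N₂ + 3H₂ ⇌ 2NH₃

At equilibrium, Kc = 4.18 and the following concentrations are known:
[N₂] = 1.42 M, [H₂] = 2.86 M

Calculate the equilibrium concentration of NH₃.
[NH₃] = 11.7837 M

Kc = ([NH₃]^2) / ([N₂] × [H₂]^3) = 4.18
[NH₃]^2 = Kc · (reactant terms)/(other product terms) = 4.18 · 33.219 / 1 = 138.86
[NH₃] = (138.86)^(1/2) = 11.7837 M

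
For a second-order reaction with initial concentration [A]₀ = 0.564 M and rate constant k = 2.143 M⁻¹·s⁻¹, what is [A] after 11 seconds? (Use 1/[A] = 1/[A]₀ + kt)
0.0395 M

1/[A] = 1/[A]₀ + k·t = 1/0.564 + (2.143)·(11) = 1.7730 + 23.5730 = 25.3460
[A] = 1/25.3460 = 0.0395 M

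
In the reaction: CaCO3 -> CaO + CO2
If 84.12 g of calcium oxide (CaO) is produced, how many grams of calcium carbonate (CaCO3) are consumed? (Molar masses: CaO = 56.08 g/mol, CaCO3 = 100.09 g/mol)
Moles of CaO = 84.12 g ÷ 56.08 g/mol = 1.5 mol
Mole ratio: 1 mol CaCO3 / 1 mol CaO
Moles of CaCO3 = 1.5 × (1/1) = 1.5 mol
Mass of CaCO3 = 1.5 mol × 100.09 g/mol = 150.1 g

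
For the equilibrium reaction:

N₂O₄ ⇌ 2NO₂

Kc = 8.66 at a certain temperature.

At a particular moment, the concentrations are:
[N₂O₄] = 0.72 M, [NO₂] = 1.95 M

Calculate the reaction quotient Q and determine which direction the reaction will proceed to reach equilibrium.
Q = 5.281, Q < K, reaction proceeds forward (toward products)

Q = ([NO₂]^2) / ([N₂O₄])
  = ((1.95)^2) / ((0.72)) = 3.8025/0.72 = 5.281
Since Q = 5.281 < Kc = 8.66, the reaction proceeds forward (toward products) to reach equilibrium.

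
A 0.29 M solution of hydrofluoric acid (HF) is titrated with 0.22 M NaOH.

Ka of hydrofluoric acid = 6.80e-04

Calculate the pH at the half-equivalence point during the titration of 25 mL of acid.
pH = pKa = 3.17

At the half-equivalence point, [HA] = [A⁻], so by Henderson–Hasselbalch pH = pKa + log(1) = pKa.
pKa = −log(6.80e-04) = 3.17.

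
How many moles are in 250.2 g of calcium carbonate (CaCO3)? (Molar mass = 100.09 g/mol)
Moles = 250.2 g ÷ 100.09 g/mol = 2.5 mol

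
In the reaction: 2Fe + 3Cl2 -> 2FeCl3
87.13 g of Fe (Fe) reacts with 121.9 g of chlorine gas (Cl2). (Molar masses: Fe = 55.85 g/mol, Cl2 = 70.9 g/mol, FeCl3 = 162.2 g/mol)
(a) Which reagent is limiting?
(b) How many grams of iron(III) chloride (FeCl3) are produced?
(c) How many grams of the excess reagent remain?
(a) Cl2, (b) 185.9 g, (c) 23.11 g

Moles of Fe = 87.13 g ÷ 55.85 g/mol = 1.56007 mol
Moles of Cl2 = 121.9 g ÷ 70.9 g/mol = 1.71932 mol
Moles ÷ coefficient: Fe: 1.56007/2 = 0.78, Cl2: 1.71932/3 = 0.5731
(a) Cl2 has the smaller value, so Cl2 is the limiting reagent.
(b) Moles of FeCl3 = 1.71932 mol Cl2 × (2/3) = 1.14622 mol; mass = 1.14622 mol × 162.2 g/mol = 185.9 g
(c) Fe consumed = 1.71932 × (2/3) = 1.14622 mol; remaining = 1.56007 − 1.14622 = 0.413856 mol; mass = 0.413856 mol × 55.85 g/mol = 23.11 g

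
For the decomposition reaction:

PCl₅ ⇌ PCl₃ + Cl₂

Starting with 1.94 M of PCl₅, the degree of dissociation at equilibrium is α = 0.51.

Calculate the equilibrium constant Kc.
K_c = 1.0298

x = α·[A]₀ = 0.51 × 1.94 = 0.9894 M dissociated.
At eq: [PCl₅] = 1.94 − 0.9894 = 0.9506 M; [PCl₃] = [Cl₂] = x = 0.9894 M.
Kc = [PCl₃][Cl₂]/[PCl₅] = (0.9894)²/0.9506 = 1.03.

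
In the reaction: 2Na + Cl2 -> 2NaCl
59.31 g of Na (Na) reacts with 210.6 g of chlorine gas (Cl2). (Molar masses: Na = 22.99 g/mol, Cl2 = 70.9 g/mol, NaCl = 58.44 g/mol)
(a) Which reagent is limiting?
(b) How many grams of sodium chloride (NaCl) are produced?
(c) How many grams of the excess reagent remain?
(a) Na, (b) 150.8 g, (c) 119.1 g

Moles of Na = 59.31 g ÷ 22.99 g/mol = 2.57982 mol
Moles of Cl2 = 210.6 g ÷ 70.9 g/mol = 2.97038 mol
Moles ÷ coefficient: Na: 2.57982/2 = 1.29, Cl2: 2.97038/1 = 2.97
(a) Na has the smaller value, so Na is the limiting reagent.
(b) Moles of NaCl = 2.57982 mol Na × (2/2) = 2.57982 mol; mass = 2.57982 mol × 58.44 g/mol = 150.8 g
(c) Cl2 consumed = 2.57982 × (1/2) = 1.28991 mol; remaining = 2.97038 − 1.28991 = 1.68047 mol; mass = 1.68047 mol × 70.9 g/mol = 119.1 g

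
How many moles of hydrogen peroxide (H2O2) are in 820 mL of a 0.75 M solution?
Moles = Molarity × Volume (L)
Moles = 0.75 M × 0.82 L = 0.615 mol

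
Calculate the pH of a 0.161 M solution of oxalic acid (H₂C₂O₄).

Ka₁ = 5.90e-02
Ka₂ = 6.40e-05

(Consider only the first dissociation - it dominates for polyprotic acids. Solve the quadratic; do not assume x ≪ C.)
pH = 1.14

x² + Ka₁·x − Ka₁·C = 0 with Ka₁ = 5.90e-02, C = 0.161.
x = (−Ka₁ + √(Ka₁² + 4·Ka₁·C))/2 = 7.2330e-02 M, so pH = 1.14.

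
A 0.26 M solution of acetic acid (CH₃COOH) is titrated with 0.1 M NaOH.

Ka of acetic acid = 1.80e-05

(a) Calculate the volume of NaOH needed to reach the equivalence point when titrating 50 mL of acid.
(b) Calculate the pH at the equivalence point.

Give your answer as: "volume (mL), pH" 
V = 130.0 mL, pH = 8.80

(a) At equivalence: moles acid = moles base.
moles acid = 0.26 × 0.05 = 0.013 mol; V_NaOH = 0.013/0.1 = 0.13 L = 130.0 mL.
(b) At equivalence, all acid → conjugate base A⁻ at [A⁻] = 0.013/0.18 = 0.07222 M.
Kb = Kw/Ka = 1.0e-14/1.80e-05 = 5.556e-10; [OH⁻] = √(Kb·[A⁻]) = 6.334e-06; pOH = 5.20; pH = 14 − pOH = 8.80.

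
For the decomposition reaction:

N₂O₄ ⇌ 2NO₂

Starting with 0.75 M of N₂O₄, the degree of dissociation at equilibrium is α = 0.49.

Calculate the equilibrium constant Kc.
K_c = 1.4124

x = α·[A]₀ = 0.49 × 0.75 = 0.3675 M dissociated.
At eq: [N₂O₄] = 0.75 − 0.3675 = 0.3825 M; [NO₂] = 2x = 0.735 M.
Kc = [NO₂]²/[N₂O₄] = (0.735)²/0.3825 = 1.412.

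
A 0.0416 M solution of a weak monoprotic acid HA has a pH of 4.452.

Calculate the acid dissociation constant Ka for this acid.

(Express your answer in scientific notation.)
K_a = 3.00e-08

[H⁺] = 10^(−pH) = 10^(−4.452) = 3.532e-05 M. For HA ⇌ H⁺ + A⁻, Ka = x²/(C − x) = (3.532e-05)²/(0.0416 − 3.532e-05) = 3.00e-08.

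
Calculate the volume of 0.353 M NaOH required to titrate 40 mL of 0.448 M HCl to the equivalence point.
V_{base} = 50.8 mL

At equivalence: moles acid = moles base.
moles HCl = 0.448 M × 0.04 L = 0.01792 mol
V_NaOH = 0.01792 mol ÷ 0.353 M = 0.05076 L = 50.8 mL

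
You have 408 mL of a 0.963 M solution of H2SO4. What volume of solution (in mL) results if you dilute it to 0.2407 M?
Using M₁V₁ = M₂V₂:
0.963 × 408 = 0.2407 × V₂
V₂ = (0.963 × 408) / 0.2407 = 1632 mL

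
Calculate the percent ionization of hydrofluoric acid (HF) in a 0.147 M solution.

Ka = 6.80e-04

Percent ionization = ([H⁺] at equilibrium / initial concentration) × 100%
Percent ionization = 6.57%

Let x = [H⁺]. Ka = x²/(C - x) ⇒ x² + (6.80e-04)x - (6.80e-04)(0.147) = 0. x = 9.6638e-03. Percent = (9.6638e-03/0.147) × 100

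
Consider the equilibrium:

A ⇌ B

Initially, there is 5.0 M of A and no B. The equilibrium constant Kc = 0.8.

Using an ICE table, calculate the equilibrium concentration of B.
[B] = 2.222 M

ICE: [A] = 5.0 − x, [B] = x.
Kc = x/(5.0 − x) = 0.8 ⇒ x = 0.8·5.0/(1 + 0.8) = 4/1.8 = 2.222.
[B] = x = 2.222 M.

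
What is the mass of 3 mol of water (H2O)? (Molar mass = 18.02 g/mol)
Mass = 3 mol × 18.02 g/mol = 54.06 g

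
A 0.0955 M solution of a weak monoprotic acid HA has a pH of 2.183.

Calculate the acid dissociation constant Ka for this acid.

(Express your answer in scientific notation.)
K_a = 4.84e-04

[H⁺] = 10^(−pH) = 10^(−2.183) = 6.561e-03 M. For HA ⇌ H⁺ + A⁻, Ka = x²/(C − x) = (6.561e-03)²/(0.0955 − 6.561e-03) = 4.84e-04.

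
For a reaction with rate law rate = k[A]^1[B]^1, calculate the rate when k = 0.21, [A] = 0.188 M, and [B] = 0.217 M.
0.008567 M/s

rate = k·[A]^1·[B]^1 = 0.21·(0.188)^1·(0.217)^1 = 0.21·0.188·0.217 = 0.008567 M/s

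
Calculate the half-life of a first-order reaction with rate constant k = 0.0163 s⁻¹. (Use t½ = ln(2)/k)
42.52 s

t½ = ln(2)/k = 0.6931/0.0163 = 42.52 s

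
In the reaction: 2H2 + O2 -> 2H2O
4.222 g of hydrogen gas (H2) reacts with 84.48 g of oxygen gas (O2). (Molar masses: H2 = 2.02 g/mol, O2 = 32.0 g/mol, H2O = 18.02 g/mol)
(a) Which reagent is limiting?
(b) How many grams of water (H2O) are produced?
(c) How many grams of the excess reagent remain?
(a) H2, (b) 37.66 g, (c) 51.04 g

Moles of H2 = 4.222 g ÷ 2.02 g/mol = 2.0901 mol
Moles of O2 = 84.48 g ÷ 32.0 g/mol = 2.64 mol
Moles ÷ coefficient: H2: 2.0901/2 = 1.045, O2: 2.64/1 = 2.64
(a) H2 has the smaller value, so H2 is the limiting reagent.
(b) Moles of H2O = 2.0901 mol H2 × (2/2) = 2.0901 mol; mass = 2.0901 mol × 18.02 g/mol = 37.66 g
(c) O2 consumed = 2.0901 × (1/2) = 1.04505 mol; remaining = 2.64 − 1.04505 = 1.59495 mol; mass = 1.59495 mol × 32.0 g/mol = 51.04 g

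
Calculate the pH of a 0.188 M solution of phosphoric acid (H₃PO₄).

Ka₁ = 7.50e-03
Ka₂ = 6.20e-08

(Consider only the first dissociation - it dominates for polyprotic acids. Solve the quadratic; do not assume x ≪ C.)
pH = 1.47

x² + Ka₁·x − Ka₁·C = 0 with Ka₁ = 7.50e-03, C = 0.188.
x = (−Ka₁ + √(Ka₁² + 4·Ka₁·C))/2 = 3.3987e-02 M, so pH = 1.47.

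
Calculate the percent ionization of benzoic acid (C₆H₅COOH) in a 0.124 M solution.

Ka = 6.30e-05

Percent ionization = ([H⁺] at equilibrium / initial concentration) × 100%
Percent ionization = 2.23%

Let x = [H⁺]. Ka = x²/(C - x) ⇒ x² + (6.30e-05)x - (6.30e-05)(0.124) = 0. x = 2.7637e-03. Percent = (2.7637e-03/0.124) × 100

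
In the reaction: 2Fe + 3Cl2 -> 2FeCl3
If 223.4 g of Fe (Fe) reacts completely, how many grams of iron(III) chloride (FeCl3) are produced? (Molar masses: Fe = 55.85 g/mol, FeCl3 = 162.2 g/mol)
Moles of Fe = 223.4 g ÷ 55.85 g/mol = 4 mol
Mole ratio: 2 mol FeCl3 / 2 mol Fe
Moles of FeCl3 = 4 × (2/2) = 4 mol
Mass of FeCl3 = 4 mol × 162.2 g/mol = 648.8 g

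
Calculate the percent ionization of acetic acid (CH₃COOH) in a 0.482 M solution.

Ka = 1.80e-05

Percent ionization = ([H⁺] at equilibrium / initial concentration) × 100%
Percent ionization = 0.609%

Let x = [H⁺]. Ka = x²/(C - x) ⇒ x² + (1.80e-05)x - (1.80e-05)(0.482) = 0. x = 2.9365e-03. Percent = (2.9365e-03/0.482) × 100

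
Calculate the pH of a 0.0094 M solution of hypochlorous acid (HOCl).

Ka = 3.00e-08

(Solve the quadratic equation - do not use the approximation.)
pH = 4.78

x² + Ka×x - Ka×C = 0. Using quadratic formula: [H⁺] = 1.6778e-05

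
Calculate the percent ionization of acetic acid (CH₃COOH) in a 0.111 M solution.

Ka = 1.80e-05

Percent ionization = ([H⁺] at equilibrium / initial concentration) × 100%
Percent ionization = 1.27%

Let x = [H⁺]. Ka = x²/(C - x) ⇒ x² + (1.80e-05)x - (1.80e-05)(0.111) = 0. x = 1.4045e-03. Percent = (1.4045e-03/0.111) × 100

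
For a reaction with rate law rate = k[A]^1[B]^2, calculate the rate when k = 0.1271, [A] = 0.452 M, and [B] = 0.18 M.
0.001861 M/s

rate = k·[A]^1·[B]^2 = 0.1271·(0.452)^1·(0.18)^2 = 0.1271·0.452·0.0324 = 0.001861 M/s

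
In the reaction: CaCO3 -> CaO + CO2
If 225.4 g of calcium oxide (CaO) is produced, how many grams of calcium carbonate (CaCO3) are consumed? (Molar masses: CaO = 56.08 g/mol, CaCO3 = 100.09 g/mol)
Moles of CaO = 225.4 g ÷ 56.08 g/mol = 4.01926 mol
Mole ratio: 1 mol CaCO3 / 1 mol CaO
Moles of CaCO3 = 4.01926 × (1/1) = 4.01926 mol
Mass of CaCO3 = 4.01926 mol × 100.09 g/mol = 402.3 g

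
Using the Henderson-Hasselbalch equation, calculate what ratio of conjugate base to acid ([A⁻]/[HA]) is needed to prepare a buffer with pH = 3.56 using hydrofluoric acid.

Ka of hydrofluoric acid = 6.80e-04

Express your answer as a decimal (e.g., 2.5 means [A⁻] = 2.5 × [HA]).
[A⁻]/[HA] = 2.469

pKa = −log(6.80e-04) = 3.1675. pH = pKa + log([A⁻]/[HA]). 3.56 = 3.1675 + log(ratio). log(ratio) = 3.56 − 3.1675 = 0.3925. ratio = 10^(0.3925) = 2.469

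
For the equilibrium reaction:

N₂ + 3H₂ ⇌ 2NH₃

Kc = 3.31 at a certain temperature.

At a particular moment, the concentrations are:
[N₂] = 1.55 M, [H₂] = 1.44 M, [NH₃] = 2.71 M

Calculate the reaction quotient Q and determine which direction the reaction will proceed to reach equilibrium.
Q = 1.587, Q < K, reaction proceeds forward (toward products)

Q = ([NH₃]^2) / ([N₂] × [H₂]^3)
  = ((2.71)^2) / ((1.55)·(1.44)^3) = 7.3441/4.6283 = 1.587
Since Q = 1.587 < Kc = 3.31, the reaction proceeds forward (toward products) to reach equilibrium.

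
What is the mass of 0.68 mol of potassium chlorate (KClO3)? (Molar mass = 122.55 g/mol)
Mass = 0.68 mol × 122.55 g/mol = 83.33 g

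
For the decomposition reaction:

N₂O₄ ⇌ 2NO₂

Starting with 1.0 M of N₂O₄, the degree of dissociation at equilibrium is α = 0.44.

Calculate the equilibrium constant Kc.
K_c = 1.3829

x = α·[A]₀ = 0.44 × 1.0 = 0.44 M dissociated.
At eq: [N₂O₄] = 1.0 − 0.44 = 0.56 M; [NO₂] = 2x = 0.88 M.
Kc = [NO₂]²/[N₂O₄] = (0.88)²/0.56 = 1.383.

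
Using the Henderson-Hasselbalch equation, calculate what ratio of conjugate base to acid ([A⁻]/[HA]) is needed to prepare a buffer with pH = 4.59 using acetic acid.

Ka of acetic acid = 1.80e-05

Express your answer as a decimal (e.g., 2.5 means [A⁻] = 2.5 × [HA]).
[A⁻]/[HA] = 0.700

pKa = −log(1.80e-05) = 4.7447. pH = pKa + log([A⁻]/[HA]). 4.59 = 4.7447 + log(ratio). log(ratio) = 4.59 − 4.7447 = -0.1547. ratio = 10^(-0.1547) = 0.700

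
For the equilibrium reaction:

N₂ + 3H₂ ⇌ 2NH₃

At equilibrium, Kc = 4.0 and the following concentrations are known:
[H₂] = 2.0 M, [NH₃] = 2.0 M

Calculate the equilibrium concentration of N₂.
[N₂] = 0.1250 M

Kc = ([NH₃]^2) / ([N₂] × [H₂]^3) = 4.0
[N₂]^1 = (product terms)/(Kc · other reactant terms) = 4 / (4.0 · 8) = 0.125
[N₂] = 0.1250 M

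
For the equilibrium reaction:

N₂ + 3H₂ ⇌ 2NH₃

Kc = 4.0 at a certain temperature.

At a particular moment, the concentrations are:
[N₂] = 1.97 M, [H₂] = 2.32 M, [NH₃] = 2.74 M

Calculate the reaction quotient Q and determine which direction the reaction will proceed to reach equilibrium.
Q = 0.305, Q < K, reaction proceeds forward (toward products)

Q = ([NH₃]^2) / ([N₂] × [H₂]^3)
  = ((2.74)^2) / ((1.97)·(2.32)^3) = 7.5076/24.6 = 0.3052
Since Q = 0.3052 < Kc = 4.0, the reaction proceeds forward (toward products) to reach equilibrium.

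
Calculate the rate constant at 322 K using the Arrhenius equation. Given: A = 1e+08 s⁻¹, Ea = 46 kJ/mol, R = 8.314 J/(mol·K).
3.45e+00 s⁻¹

k = A·exp(-Ea/(R·T)) = 1e+08·exp(-46000/(8.314·322)) = 1e+08·exp(-17.1827) = 1e+08·3.4486e-08 = 3.45e+00 s⁻¹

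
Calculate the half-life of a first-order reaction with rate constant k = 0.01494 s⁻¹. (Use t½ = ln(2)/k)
46.40 s

t½ = ln(2)/k = 0.6931/0.01494 = 46.40 s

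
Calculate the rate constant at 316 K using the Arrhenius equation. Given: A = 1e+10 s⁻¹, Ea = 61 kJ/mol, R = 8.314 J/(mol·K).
8.25e-01 s⁻¹

k = A·exp(-Ea/(R·T)) = 1e+10·exp(-61000/(8.314·316)) = 1e+10·exp(-23.2184) = 1e+10·8.2483e-11 = 8.25e-01 s⁻¹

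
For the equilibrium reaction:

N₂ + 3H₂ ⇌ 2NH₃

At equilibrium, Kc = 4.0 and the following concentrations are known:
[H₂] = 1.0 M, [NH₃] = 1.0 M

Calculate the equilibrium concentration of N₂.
[N₂] = 0.2500 M

Kc = ([NH₃]^2) / ([N₂] × [H₂]^3) = 4.0
[N₂]^1 = (product terms)/(Kc · other reactant terms) = 1 / (4.0 · 1) = 0.25
[N₂] = 0.2500 M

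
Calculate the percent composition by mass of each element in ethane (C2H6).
C: 79.88%, H: 20.11%

Molar mass of C2H6 = 30.07 g/mol
% C = (2 × 12.01) / 30.07 × 100% = 24.02 / 30.07 × 100% = 79.88%
% H = (6 × 1.008) / 30.07 × 100% = 6.048 / 30.07 × 100% = 20.11%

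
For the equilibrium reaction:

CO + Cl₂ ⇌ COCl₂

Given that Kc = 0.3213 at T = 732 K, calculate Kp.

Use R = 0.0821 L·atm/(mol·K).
K_p = 0.0053

Δn = (moles gaseous products) − (moles gaseous reactants) = -1
T = 732 K; RT = 0.0821 × 732 = 60.0972
Kp = Kc·(RT)^Δn = 0.3213 × (60.0972)^-1 = 0.3213 × 0.0166397 = 0.0053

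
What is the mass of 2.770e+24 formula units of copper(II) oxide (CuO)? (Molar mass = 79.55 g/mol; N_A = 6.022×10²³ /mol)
Moles = 2.770e+24 ÷ 6.022×10²³ = 4.5998 mol
Mass = 4.5998 mol × 79.55 g/mol = 365.9 g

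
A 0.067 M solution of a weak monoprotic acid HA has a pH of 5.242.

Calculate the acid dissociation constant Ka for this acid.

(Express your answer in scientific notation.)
K_a = 4.90e-10

[H⁺] = 10^(−pH) = 10^(−5.242) = 5.728e-06 M. For HA ⇌ H⁺ + A⁻, Ka = x²/(C − x) = (5.728e-06)²/(0.067 − 5.728e-06) = 4.90e-10.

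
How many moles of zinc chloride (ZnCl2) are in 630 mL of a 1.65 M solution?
Moles = Molarity × Volume (L)
Moles = 1.65 M × 0.63 L = 1.039 mol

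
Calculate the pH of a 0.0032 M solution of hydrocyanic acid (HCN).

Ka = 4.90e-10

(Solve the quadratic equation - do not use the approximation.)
pH = 5.90

x² + Ka×x - Ka×C = 0. Using quadratic formula: [H⁺] = 1.2520e-06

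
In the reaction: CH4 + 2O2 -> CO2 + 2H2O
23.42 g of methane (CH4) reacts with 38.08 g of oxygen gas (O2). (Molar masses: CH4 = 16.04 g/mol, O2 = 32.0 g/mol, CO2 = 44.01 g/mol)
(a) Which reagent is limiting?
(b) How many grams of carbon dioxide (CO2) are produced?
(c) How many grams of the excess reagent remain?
(a) O2, (b) 26.19 g, (c) 13.88 g

Moles of CH4 = 23.42 g ÷ 16.04 g/mol = 1.4601 mol
Moles of O2 = 38.08 g ÷ 32.0 g/mol = 1.19 mol
Moles ÷ coefficient: CH4: 1.4601/1 = 1.46, O2: 1.19/2 = 0.595
(a) O2 has the smaller value, so O2 is the limiting reagent.
(b) Moles of CO2 = 1.19 mol O2 × (1/2) = 0.595 mol; mass = 0.595 mol × 44.01 g/mol = 26.19 g
(c) CH4 consumed = 1.19 × (1/2) = 0.595 mol; remaining = 1.4601 − 0.595 = 0.8651 mol; mass = 0.8651 mol × 16.04 g/mol = 13.88 g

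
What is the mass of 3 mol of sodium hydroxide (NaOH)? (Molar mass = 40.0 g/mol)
Mass = 3 mol × 40.0 g/mol = 120 g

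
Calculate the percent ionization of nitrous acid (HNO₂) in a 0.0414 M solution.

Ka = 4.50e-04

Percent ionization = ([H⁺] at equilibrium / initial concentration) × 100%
Percent ionization = 9.9%

Let x = [H⁺]. Ka = x²/(C - x) ⇒ x² + (4.50e-04)x - (4.50e-04)(0.0414) = 0. x = 4.0971e-03. Percent = (4.0971e-03/0.0414) × 100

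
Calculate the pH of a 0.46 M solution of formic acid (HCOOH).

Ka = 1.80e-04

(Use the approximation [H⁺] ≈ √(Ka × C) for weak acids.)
pH = 2.04

[H⁺] = √(Ka × C) = √(1.80e-04 × 0.46) = 9.0995e-03. pH = -log(9.0995e-03)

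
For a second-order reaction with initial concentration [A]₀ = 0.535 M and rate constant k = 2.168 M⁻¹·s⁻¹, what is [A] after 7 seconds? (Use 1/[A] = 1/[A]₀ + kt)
0.0587 M

1/[A] = 1/[A]₀ + k·t = 1/0.535 + (2.168)·(7) = 1.8692 + 15.1760 = 17.0452
[A] = 1/17.0452 = 0.0587 M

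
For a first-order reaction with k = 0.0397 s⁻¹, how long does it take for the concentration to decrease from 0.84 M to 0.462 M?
15.06 s

From ln[A] = ln[A]₀ - k·t: t = ln([A]₀/[A])/k = ln(0.84/0.462)/0.0397 = ln(1.8182)/0.0397 = 0.5978/0.0397 = 15.06 s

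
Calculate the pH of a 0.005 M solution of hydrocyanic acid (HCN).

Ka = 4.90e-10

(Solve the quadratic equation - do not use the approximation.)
pH = 5.81

x² + Ka×x - Ka×C = 0. Using quadratic formula: [H⁺] = 1.5650e-06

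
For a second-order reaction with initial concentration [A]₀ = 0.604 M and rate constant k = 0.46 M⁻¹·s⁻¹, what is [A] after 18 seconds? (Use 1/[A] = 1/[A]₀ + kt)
0.1006 M

1/[A] = 1/[A]₀ + k·t = 1/0.604 + (0.46)·(18) = 1.6556 + 8.2800 = 9.9356
[A] = 1/9.9356 = 0.1006 M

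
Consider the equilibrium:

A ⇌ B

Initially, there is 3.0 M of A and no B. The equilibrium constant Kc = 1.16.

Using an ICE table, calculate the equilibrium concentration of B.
[B] = 1.611 M

ICE: [A] = 3.0 − x, [B] = x.
Kc = x/(3.0 − x) = 1.16 ⇒ x = 1.16·3.0/(1 + 1.16) = 3.48/2.16 = 1.611.
[B] = x = 1.611 M.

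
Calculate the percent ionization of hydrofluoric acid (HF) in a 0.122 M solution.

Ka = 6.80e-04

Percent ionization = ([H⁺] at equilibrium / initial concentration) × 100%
Percent ionization = 7.19%

Let x = [H⁺]. Ka = x²/(C - x) ⇒ x² + (6.80e-04)x - (6.80e-04)(0.122) = 0. x = 8.7746e-03. Percent = (8.7746e-03/0.122) × 100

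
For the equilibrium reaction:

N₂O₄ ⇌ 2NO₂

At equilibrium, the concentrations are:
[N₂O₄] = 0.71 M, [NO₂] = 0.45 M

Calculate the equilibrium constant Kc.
K_c = 0.2852

Kc = ([NO₂]^2) / ([N₂O₄])
   = ((0.45)^2) / ((0.71))
   = 0.2025 / 0.71 = 0.2852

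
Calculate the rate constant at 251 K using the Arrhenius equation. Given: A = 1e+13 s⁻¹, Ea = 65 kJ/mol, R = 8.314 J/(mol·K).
2.97e-01 s⁻¹

k = A·exp(-Ea/(R·T)) = 1e+13·exp(-65000/(8.314·251)) = 1e+13·exp(-31.1480) = 1e+13·2.9690e-14 = 2.97e-01 s⁻¹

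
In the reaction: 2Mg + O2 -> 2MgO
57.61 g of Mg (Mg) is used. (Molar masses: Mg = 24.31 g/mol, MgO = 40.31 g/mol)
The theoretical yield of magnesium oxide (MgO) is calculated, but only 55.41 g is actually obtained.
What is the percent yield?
Moles of Mg = 57.61 g ÷ 24.31 g/mol = 2.36981 mol
Mole ratio: 2 mol MgO / 2 mol Mg
Moles of MgO = 2.36981 × (2/2) = 2.36981 mol
Theoretical yield = 2.36981 mol × 40.31 g/mol = 95.527 g
Actual yield = 55.41 g
Percent yield = (55.41 / 95.527) × 100% = 58.0%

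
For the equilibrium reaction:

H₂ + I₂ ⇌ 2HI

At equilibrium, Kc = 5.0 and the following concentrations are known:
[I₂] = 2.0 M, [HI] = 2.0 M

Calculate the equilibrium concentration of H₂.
[H₂] = 0.4000 M

Kc = ([HI]^2) / ([H₂] × [I₂]) = 5.0
[H₂]^1 = (product terms)/(Kc · other reactant terms) = 4 / (5.0 · 2) = 0.4
[H₂] = 0.4000 M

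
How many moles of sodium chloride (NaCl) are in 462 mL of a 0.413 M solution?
Moles = Molarity × Volume (L)
Moles = 0.413 M × 0.462 L = 0.1908 mol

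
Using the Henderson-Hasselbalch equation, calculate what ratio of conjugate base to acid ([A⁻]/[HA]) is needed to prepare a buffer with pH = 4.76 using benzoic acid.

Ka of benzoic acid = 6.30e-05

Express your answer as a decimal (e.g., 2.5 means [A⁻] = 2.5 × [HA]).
[A⁻]/[HA] = 3.625

pKa = −log(6.30e-05) = 4.2007. pH = pKa + log([A⁻]/[HA]). 4.76 = 4.2007 + log(ratio). log(ratio) = 4.76 − 4.2007 = 0.5593. ratio = 10^(0.5593) = 3.625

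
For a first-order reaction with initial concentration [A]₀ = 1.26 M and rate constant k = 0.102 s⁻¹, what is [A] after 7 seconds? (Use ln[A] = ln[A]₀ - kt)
0.6170 M

ln[A] = ln[A]₀ - k·t = ln(1.26) - (0.102)·(7) = 0.2311 - 0.7140 = -0.4829
[A] = e^(-0.4829) = 0.6170 M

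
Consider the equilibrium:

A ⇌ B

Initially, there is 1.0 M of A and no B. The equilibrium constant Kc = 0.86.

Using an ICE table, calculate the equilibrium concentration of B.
[B] = 0.462 M

ICE: [A] = 1.0 − x, [B] = x.
Kc = x/(1.0 − x) = 0.86 ⇒ x = 0.86·1.0/(1 + 0.86) = 0.86/1.86 = 0.4624.
[B] = x = 0.462 M.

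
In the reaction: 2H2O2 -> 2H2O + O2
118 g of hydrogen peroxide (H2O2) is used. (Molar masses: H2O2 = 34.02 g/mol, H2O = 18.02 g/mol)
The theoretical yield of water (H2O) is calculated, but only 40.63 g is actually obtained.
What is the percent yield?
Moles of H2O2 = 118 g ÷ 34.02 g/mol = 3.46855 mol
Mole ratio: 2 mol H2O / 2 mol H2O2
Moles of H2O = 3.46855 × (2/2) = 3.46855 mol
Theoretical yield = 3.46855 mol × 18.02 g/mol = 62.503 g
Actual yield = 40.63 g
Percent yield = (40.63 / 62.503) × 100% = 65.0%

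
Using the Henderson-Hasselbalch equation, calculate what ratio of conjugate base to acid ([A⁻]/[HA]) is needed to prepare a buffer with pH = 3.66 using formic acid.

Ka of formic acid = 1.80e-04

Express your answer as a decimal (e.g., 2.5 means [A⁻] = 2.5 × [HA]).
[A⁻]/[HA] = 0.823

pKa = −log(1.80e-04) = 3.7447. pH = pKa + log([A⁻]/[HA]). 3.66 = 3.7447 + log(ratio). log(ratio) = 3.66 − 3.7447 = -0.0847. ratio = 10^(-0.0847) = 0.823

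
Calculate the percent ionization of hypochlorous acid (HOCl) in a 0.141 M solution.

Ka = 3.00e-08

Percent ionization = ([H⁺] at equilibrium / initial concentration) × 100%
Percent ionization = 0.0461%

Let x = [H⁺]. Ka = x²/(C - x) ⇒ x² + (3.00e-08)x - (3.00e-08)(0.141) = 0. x = 6.5023e-05. Percent = (6.5023e-05/0.141) × 100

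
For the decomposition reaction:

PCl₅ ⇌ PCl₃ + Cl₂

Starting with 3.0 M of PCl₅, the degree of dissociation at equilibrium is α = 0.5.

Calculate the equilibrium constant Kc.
K_c = 1.5000

x = α·[A]₀ = 0.5 × 3.0 = 1.5 M dissociated.
At eq: [PCl₅] = 3.0 − 1.5 = 1.5 M; [PCl₃] = [Cl₂] = x = 1.5 M.
Kc = [PCl₃][Cl₂]/[PCl₅] = (1.5)²/1.5 = 1.5.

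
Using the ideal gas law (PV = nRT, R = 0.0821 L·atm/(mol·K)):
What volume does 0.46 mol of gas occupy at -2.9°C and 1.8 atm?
T = -2.9°C + 273.15 = 270.25 K
V = nRT/P = (0.46 × 0.0821 × 270.25) / 1.8
V = 5.67 L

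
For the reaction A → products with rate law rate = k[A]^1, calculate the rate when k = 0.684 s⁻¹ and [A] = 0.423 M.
0.2893 M/s

rate = k·[A]^1 = 0.684·(0.423)^1 = 0.684·0.423 = 0.2893 M/s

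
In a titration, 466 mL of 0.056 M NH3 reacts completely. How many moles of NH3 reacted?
Moles = Molarity × Volume (L)
Moles = 0.056 M × 0.466 L = 0.0261 mol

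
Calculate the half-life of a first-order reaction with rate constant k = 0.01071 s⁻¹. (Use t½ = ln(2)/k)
64.72 s

t½ = ln(2)/k = 0.6931/0.01071 = 64.72 s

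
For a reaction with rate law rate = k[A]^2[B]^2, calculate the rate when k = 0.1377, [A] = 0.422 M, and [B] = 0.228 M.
0.001275 M/s

rate = k·[A]^2·[B]^2 = 0.1377·(0.422)^2·(0.228)^2 = 0.1377·0.178084·0.051984 = 0.001275 M/s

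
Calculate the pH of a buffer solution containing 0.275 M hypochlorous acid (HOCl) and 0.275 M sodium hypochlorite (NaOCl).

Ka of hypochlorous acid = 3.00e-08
pH = 7.52

pKa = -log(3.00e-08) = 7.52. pH = pKa + log([A⁻]/[HA]) = 7.52 + log(0.275/0.275)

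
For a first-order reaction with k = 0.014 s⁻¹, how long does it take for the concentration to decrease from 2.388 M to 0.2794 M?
153.25 s

From ln[A] = ln[A]₀ - k·t: t = ln([A]₀/[A])/k = ln(2.388/0.2794)/0.014 = ln(8.5469)/0.014 = 2.1456/0.014 = 153.25 s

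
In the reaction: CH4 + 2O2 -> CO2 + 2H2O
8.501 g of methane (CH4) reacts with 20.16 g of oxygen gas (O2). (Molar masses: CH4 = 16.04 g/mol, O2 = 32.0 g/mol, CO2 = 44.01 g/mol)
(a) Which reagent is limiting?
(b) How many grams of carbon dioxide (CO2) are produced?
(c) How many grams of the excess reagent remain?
(a) O2, (b) 13.86 g, (c) 3.448 g

Moles of CH4 = 8.501 g ÷ 16.04 g/mol = 0.529988 mol
Moles of O2 = 20.16 g ÷ 32.0 g/mol = 0.63 mol
Moles ÷ coefficient: CH4: 0.529988/1 = 0.53, O2: 0.63/2 = 0.315
(a) O2 has the smaller value, so O2 is the limiting reagent.
(b) Moles of CO2 = 0.63 mol O2 × (1/2) = 0.315 mol; mass = 0.315 mol × 44.01 g/mol = 13.86 g
(c) CH4 consumed = 0.63 × (1/2) = 0.315 mol; remaining = 0.529988 − 0.315 = 0.214988 mol; mass = 0.214988 mol × 16.04 g/mol = 3.448 g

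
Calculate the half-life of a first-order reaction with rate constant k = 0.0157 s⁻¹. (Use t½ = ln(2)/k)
44.15 s

t½ = ln(2)/k = 0.6931/0.0157 = 44.15 s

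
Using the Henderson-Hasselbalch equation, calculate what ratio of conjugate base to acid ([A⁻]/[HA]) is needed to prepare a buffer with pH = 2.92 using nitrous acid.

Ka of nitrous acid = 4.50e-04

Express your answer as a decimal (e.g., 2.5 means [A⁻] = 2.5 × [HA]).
[A⁻]/[HA] = 0.374

pKa = −log(4.50e-04) = 3.3468. pH = pKa + log([A⁻]/[HA]). 2.92 = 3.3468 + log(ratio). log(ratio) = 2.92 − 3.3468 = -0.4268. ratio = 10^(-0.4268) = 0.374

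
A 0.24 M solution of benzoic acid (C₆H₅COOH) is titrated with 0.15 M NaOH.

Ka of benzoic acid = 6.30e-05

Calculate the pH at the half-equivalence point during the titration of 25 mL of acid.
pH = pKa = 4.20

At the half-equivalence point, [HA] = [A⁻], so by Henderson–Hasselbalch pH = pKa + log(1) = pKa.
pKa = −log(6.30e-05) = 4.20.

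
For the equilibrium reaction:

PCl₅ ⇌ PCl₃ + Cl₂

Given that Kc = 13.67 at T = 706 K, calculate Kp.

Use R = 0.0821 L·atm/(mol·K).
K_p = 792.3487

Δn = (moles gaseous products) − (moles gaseous reactants) = 1
T = 706 K; RT = 0.0821 × 706 = 57.9626
Kp = Kc·(RT)^Δn = 13.67 × (57.9626)^1 = 13.67 × 57.9626 = 792.3487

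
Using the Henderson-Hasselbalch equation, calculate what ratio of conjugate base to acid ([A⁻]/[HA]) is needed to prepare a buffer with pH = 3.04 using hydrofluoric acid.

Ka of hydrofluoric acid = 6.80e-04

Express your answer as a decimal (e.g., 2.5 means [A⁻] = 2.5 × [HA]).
[A⁻]/[HA] = 0.746

pKa = −log(6.80e-04) = 3.1675. pH = pKa + log([A⁻]/[HA]). 3.04 = 3.1675 + log(ratio). log(ratio) = 3.04 − 3.1675 = -0.1275. ratio = 10^(-0.1275) = 0.746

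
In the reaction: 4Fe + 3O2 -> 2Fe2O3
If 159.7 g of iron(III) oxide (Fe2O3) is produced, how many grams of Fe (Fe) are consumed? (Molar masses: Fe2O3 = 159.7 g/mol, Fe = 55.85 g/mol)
Moles of Fe2O3 = 159.7 g ÷ 159.7 g/mol = 1 mol
Mole ratio: 4 mol Fe / 2 mol Fe2O3
Moles of Fe = 1 × (4/2) = 2 mol
Mass of Fe = 2 mol × 55.85 g/mol = 111.7 g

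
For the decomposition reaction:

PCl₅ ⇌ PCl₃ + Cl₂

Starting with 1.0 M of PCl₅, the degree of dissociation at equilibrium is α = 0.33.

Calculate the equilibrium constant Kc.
K_c = 0.1625

x = α·[A]₀ = 0.33 × 1.0 = 0.33 M dissociated.
At eq: [PCl₅] = 1.0 − 0.33 = 0.67 M; [PCl₃] = [Cl₂] = x = 0.33 M.
Kc = [PCl₃][Cl₂]/[PCl₅] = (0.33)²/0.67 = 0.1625.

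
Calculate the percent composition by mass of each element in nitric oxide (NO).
N: 46.68%, O: 53.32%

Molar mass of NO = 30.01 g/mol
% N = (1 × 14.01) / 30.01 × 100% = 14.01 / 30.01 × 100% = 46.68%
% O = (1 × 16.0) / 30.01 × 100% = 16 / 30.01 × 100% = 53.32%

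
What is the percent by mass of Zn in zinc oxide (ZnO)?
Mass of Zn in formula = 65.38 × 1 = 65.38 g/mol
Molar mass = 81.38 g/mol
% Zn = (65.38/81.38) × 100% = 80.34%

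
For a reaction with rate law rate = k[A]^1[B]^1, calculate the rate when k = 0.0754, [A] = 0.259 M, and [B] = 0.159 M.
0.003105 M/s

rate = k·[A]^1·[B]^1 = 0.0754·(0.259)^1·(0.159)^1 = 0.0754·0.259·0.159 = 0.003105 M/s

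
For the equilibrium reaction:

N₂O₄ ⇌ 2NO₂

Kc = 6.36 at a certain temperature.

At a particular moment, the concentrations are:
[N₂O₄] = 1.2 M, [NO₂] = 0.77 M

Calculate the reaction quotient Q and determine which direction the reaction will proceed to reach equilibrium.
Q = 0.494, Q < K, reaction proceeds forward (toward products)

Q = ([NO₂]^2) / ([N₂O₄])
  = ((0.77)^2) / ((1.2)) = 0.5929/1.2 = 0.4941
Since Q = 0.4941 < Kc = 6.36, the reaction proceeds forward (toward products) to reach equilibrium.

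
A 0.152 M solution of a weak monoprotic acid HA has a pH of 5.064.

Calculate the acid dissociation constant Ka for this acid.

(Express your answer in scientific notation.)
K_a = 4.90e-10

[H⁺] = 10^(−pH) = 10^(−5.064) = 8.630e-06 M. For HA ⇌ H⁺ + A⁻, Ka = x²/(C − x) = (8.630e-06)²/(0.152 − 8.630e-06) = 4.90e-10.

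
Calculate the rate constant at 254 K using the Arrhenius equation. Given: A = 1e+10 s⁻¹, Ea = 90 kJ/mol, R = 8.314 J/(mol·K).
3.10e-09 s⁻¹

k = A·exp(-Ea/(R·T)) = 1e+10·exp(-90000/(8.314·254)) = 1e+10·exp(-42.6186) = 1e+10·3.0974e-19 = 3.10e-09 s⁻¹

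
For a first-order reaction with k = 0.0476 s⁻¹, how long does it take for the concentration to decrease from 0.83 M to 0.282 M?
22.68 s

From ln[A] = ln[A]₀ - k·t: t = ln([A]₀/[A])/k = ln(0.83/0.282)/0.0476 = ln(2.9433)/0.0476 = 1.0795/0.0476 = 22.68 s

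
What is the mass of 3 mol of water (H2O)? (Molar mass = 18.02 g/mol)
Mass = 3 mol × 18.02 g/mol = 54.06 g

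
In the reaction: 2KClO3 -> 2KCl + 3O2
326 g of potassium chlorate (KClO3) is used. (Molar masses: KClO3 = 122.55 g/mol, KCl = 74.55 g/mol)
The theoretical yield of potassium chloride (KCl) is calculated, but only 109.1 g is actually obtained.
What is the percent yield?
Moles of KClO3 = 326 g ÷ 122.55 g/mol = 2.66014 mol
Mole ratio: 2 mol KCl / 2 mol KClO3
Moles of KCl = 2.66014 × (2/2) = 2.66014 mol
Theoretical yield = 2.66014 mol × 74.55 g/mol = 198.31 g
Actual yield = 109.1 g
Percent yield = (109.1 / 198.31) × 100% = 55.0%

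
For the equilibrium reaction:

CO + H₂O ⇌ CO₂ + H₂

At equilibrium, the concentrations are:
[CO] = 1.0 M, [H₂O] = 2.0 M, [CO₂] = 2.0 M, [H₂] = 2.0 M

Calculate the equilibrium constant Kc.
K_c = 2.0000

Kc = ([CO₂] × [H₂]) / ([CO] × [H₂O])
   = ((2.0)·(2.0)) / ((1.0)·(2.0))
   = 4 / 2 = 2.0000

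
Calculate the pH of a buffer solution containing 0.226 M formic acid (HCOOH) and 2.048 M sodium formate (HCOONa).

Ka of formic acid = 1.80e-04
pH = 4.70

pKa = -log(1.80e-04) = 3.74. pH = pKa + log([A⁻]/[HA]) = 3.74 + log(2.048/0.226)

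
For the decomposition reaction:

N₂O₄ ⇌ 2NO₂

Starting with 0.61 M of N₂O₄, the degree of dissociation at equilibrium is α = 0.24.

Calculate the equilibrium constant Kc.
K_c = 0.1849

x = α·[A]₀ = 0.24 × 0.61 = 0.1464 M dissociated.
At eq: [N₂O₄] = 0.61 − 0.1464 = 0.4636 M; [NO₂] = 2x = 0.2928 M.
Kc = [NO₂]²/[N₂O₄] = (0.2928)²/0.4636 = 0.1849.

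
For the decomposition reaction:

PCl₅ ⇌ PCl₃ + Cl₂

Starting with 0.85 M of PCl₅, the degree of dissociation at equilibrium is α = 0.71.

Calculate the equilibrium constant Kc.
K_c = 1.4775

x = α·[A]₀ = 0.71 × 0.85 = 0.6035 M dissociated.
At eq: [PCl₅] = 0.85 − 0.6035 = 0.2465 M; [PCl₃] = [Cl₂] = x = 0.6035 M.
Kc = [PCl₃][Cl₂]/[PCl₅] = (0.6035)²/0.2465 = 1.478.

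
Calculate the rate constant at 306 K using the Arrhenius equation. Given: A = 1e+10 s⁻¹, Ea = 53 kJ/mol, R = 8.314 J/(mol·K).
8.96e+00 s⁻¹

k = A·exp(-Ea/(R·T)) = 1e+10·exp(-53000/(8.314·306)) = 1e+10·exp(-20.8326) = 1e+10·8.9639e-10 = 8.96e+00 s⁻¹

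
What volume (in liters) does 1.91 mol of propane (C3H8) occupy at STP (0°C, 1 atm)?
At STP, 1 mol of gas occupies 22.4 L
Volume = 1.91 mol × 22.4 L/mol = 42.78 L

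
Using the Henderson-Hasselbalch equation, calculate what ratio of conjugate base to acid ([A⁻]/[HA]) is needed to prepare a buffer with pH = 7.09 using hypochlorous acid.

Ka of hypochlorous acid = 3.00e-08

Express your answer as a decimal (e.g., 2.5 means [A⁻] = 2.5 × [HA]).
[A⁻]/[HA] = 0.369

pKa = −log(3.00e-08) = 7.5229. pH = pKa + log([A⁻]/[HA]). 7.09 = 7.5229 + log(ratio). log(ratio) = 7.09 − 7.5229 = -0.4329. ratio = 10^(-0.4329) = 0.369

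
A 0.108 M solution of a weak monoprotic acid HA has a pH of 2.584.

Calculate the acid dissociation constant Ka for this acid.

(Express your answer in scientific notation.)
K_a = 6.44e-05

[H⁺] = 10^(−pH) = 10^(−2.584) = 2.606e-03 M. For HA ⇌ H⁺ + A⁻, Ka = x²/(C − x) = (2.606e-03)²/(0.108 − 2.606e-03) = 6.44e-05.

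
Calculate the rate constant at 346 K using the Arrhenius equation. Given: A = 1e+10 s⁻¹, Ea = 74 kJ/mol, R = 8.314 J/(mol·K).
6.73e-02 s⁻¹

k = A·exp(-Ea/(R·T)) = 1e+10·exp(-74000/(8.314·346)) = 1e+10·exp(-25.7244) = 1e+10·6.7302e-12 = 6.73e-02 s⁻¹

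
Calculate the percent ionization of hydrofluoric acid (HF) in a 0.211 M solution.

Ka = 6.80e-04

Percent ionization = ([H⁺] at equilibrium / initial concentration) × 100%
Percent ionization = 5.52%

Let x = [H⁺]. Ka = x²/(C - x) ⇒ x² + (6.80e-04)x - (6.80e-04)(0.211) = 0. x = 1.1643e-02. Percent = (1.1643e-02/0.211) × 100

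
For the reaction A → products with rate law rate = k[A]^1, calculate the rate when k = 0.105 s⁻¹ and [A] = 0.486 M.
0.05103 M/s

rate = k·[A]^1 = 0.105·(0.486)^1 = 0.105·0.486 = 0.05103 M/s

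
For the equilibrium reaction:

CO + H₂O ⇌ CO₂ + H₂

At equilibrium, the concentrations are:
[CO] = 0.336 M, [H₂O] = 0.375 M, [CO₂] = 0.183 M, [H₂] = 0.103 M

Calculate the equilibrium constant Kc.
K_c = 0.1496

Kc = ([CO₂] × [H₂]) / ([CO] × [H₂O])
   = ((0.183)·(0.103)) / ((0.336)·(0.375))
   = 0.018849 / 0.126 = 0.1496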